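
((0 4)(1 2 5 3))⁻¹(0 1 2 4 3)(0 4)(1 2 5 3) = (0 1 4 2 5)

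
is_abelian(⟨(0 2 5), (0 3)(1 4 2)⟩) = no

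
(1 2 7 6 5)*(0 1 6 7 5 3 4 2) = (0 1)(2 5 6 3 4)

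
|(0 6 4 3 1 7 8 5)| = 8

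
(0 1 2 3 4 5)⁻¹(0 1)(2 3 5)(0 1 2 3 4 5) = (0 3 4)(1 2)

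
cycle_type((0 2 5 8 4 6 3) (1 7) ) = 2.7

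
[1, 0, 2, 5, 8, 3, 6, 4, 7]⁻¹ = [1, 0, 2, 5, 7, 3, 6, 8, 4]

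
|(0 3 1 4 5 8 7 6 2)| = 9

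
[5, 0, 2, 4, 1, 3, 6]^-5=[0, 1, 2, 3, 4, 5, 6]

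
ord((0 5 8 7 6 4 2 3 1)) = 9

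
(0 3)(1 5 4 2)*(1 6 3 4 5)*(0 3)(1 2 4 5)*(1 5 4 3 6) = (0 4 3 6)(1 2)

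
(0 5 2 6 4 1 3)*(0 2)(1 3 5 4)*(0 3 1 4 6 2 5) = (0 6 4 1)(3 5)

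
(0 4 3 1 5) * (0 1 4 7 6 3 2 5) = (0 7 6 3 4 2 5 1)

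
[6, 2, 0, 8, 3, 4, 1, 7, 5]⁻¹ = [2, 6, 1, 4, 5, 8, 0, 7, 3]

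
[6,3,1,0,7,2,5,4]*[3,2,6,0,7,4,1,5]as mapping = [0→1,1→0,2→2,3→3,4→5,5→6,6→4,7→7]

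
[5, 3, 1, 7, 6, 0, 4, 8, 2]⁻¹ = [5, 2, 8, 1, 6, 0, 4, 3, 7]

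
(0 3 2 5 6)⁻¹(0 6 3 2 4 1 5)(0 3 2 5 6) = (0 2 5 4 1 6 3)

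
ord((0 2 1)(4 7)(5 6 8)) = 6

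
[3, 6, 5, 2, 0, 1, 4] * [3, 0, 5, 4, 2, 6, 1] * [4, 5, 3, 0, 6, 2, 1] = [6, 5, 1, 2, 0, 4, 3]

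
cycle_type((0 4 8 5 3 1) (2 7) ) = 2.6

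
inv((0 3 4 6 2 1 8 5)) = (0 5 8 1 2 6 4 3)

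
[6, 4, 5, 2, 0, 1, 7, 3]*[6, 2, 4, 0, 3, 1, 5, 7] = [5, 3, 1, 4, 6, 2, 7, 0]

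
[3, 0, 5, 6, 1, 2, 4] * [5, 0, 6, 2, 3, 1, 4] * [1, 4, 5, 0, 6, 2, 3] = [5, 2, 4, 6, 1, 3, 0] 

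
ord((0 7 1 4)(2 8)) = 4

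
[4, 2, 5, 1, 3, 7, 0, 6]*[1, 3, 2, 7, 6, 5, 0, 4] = [6, 2, 5, 3, 7, 4, 1, 0]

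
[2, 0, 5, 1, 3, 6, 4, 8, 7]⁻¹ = [1, 3, 0, 4, 6, 2, 5, 8, 7]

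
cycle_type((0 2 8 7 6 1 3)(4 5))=2.7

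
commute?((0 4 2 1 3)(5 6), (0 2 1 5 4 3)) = no:(0 4 2 1 3)(5 6)*(0 2 1 5 4 3) = (0 3 2 5 6 4 1), (0 2 1 5 4 3)*(0 4 2 1 3)(5 6) = (0 1 6 5 2 3 4)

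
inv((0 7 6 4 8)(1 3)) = (0 8 4 6 7)(1 3)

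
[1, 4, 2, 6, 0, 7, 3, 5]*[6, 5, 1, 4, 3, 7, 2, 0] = [5, 3, 1, 2, 6, 0, 4, 7] 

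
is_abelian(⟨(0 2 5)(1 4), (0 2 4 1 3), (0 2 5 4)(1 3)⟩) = no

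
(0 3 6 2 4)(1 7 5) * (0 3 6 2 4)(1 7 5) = (0 6 4 3 2)(1 5 7)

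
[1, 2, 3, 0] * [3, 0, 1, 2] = [0, 1, 2, 3]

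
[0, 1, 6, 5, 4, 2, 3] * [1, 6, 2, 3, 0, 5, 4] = [1, 6, 4, 5, 0, 2, 3]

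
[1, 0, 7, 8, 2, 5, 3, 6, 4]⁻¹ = [1, 0, 4, 6, 8, 5, 7, 2, 3]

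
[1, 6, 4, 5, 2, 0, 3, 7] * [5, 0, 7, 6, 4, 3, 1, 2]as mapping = [0→0, 1→1, 2→4, 3→3, 4→7, 5→5, 6→6, 7→2]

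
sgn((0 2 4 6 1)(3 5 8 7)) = -1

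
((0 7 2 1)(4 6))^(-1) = (0 1 2 7)(4 6)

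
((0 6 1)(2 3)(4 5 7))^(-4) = (0 1 6)(4 7 5)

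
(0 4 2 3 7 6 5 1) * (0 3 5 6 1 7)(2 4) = (0 2 5 7 1 3)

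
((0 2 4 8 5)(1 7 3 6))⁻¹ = (0 5 8 4 2)(1 6 3 7)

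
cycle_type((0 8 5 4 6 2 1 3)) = 8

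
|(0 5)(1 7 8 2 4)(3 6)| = 10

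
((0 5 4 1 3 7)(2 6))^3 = (0 1)(2 6)(3 5)(4 7)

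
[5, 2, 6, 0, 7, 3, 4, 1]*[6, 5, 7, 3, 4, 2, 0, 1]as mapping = [0→2, 1→7, 2→0, 3→6, 4→1, 5→3, 6→4, 7→5]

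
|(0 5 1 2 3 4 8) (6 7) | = 14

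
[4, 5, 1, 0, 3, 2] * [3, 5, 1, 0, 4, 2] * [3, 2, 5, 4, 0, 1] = [0, 5, 1, 4, 3, 2]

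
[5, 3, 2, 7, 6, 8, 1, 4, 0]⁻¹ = [8, 6, 2, 1, 7, 0, 4, 3, 5]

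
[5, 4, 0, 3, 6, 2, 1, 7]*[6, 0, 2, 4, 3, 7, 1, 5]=[7, 3, 6, 4, 1, 2, 0, 5]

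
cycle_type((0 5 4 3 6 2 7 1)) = 8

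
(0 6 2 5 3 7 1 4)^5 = (0 7 2 4 3 6 1 5)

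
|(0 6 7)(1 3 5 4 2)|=15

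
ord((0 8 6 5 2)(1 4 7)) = 15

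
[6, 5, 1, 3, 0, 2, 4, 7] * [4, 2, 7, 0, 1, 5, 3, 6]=[3, 5, 2, 0, 4, 7, 1, 6]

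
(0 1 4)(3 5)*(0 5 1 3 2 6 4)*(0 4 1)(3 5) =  (0 5 2 6 1 4 3)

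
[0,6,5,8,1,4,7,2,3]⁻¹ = [0,4,7,8,5,2,1,6,3]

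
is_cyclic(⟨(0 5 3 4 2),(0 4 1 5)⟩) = no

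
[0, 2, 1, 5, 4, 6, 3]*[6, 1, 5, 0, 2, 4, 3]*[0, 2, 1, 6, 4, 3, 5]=[5, 3, 2, 4, 1, 6, 0]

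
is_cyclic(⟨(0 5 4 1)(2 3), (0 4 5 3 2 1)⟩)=no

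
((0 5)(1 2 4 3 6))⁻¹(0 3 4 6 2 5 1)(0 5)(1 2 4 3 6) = (0 2 5 6 3 1 4)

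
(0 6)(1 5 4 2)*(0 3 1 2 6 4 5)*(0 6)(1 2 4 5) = (0 5 1 6 3 2 4)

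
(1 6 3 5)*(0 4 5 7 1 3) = (0 4 5 3 7 1 6)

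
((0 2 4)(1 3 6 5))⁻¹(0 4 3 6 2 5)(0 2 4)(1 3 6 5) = (0 6 5 4 1 2)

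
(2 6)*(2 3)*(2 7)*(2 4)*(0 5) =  (0 5)(2 6 3 7 4)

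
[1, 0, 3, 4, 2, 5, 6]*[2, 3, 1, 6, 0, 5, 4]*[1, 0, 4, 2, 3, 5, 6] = [2, 4, 6, 1, 0, 5, 3] 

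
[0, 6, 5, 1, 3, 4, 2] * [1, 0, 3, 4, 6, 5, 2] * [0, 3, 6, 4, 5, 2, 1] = [3, 6, 2, 0, 5, 1, 4]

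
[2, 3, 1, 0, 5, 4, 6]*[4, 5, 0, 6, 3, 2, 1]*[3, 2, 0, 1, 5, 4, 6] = [3, 6, 4, 5, 0, 1, 2]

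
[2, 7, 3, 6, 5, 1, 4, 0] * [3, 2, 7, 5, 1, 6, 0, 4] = [7, 4, 5, 0, 6, 2, 1, 3]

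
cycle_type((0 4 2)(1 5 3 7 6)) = 3.5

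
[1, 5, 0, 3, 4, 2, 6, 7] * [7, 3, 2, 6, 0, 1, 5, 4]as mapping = [0→3, 1→1, 2→7, 3→6, 4→0, 5→2, 6→5, 7→4]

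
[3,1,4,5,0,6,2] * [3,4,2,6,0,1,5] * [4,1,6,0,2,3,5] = [5,2,4,1,0,3,6]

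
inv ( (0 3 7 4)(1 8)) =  (0 4 7 3)(1 8)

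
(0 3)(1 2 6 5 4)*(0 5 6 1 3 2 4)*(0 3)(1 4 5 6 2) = (0 1 5 3 6 2 4)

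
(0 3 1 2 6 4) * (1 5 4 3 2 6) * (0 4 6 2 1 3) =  (0 1 2 3 5 6)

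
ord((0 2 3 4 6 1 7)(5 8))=14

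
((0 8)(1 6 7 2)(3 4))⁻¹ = (0 8)(1 2 7 6)(3 4)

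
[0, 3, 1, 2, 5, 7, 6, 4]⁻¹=[0, 2, 3, 1, 7, 4, 6, 5]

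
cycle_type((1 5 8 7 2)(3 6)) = 2.5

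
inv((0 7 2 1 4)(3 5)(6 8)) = (0 4 1 2 7)(3 5)(6 8)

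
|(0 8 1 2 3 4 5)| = 7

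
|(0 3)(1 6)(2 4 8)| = 6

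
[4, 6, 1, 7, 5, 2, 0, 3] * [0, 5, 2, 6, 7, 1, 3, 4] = [7, 3, 5, 4, 1, 2, 0, 6]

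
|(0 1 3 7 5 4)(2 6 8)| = 6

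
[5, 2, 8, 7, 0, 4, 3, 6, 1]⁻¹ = [4, 8, 1, 6, 5, 0, 7, 3, 2]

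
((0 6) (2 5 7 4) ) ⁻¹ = (0 6) (2 4 7 5) 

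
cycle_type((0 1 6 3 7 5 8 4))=8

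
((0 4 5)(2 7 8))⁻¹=(0 5 4)(2 8 7)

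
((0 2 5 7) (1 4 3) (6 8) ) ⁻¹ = (0 7 5 2) (1 3 4) (6 8) 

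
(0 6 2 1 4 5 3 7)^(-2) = (0 3 4 2)(1 6 7 5)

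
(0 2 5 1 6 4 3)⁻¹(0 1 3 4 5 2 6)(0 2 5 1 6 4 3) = (0 3 1 5 4 2 6)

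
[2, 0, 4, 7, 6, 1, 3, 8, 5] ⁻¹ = [1, 5, 0, 6, 2, 8, 4, 3, 7] 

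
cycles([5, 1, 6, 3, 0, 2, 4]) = (0 5 2 6 4)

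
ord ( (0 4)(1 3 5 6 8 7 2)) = 14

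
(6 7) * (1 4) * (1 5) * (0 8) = (0 8)(1 4 5)(6 7)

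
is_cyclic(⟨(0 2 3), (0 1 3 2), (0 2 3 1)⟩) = no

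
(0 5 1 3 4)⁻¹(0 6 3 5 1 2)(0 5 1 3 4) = (1 3 2 5 6 4)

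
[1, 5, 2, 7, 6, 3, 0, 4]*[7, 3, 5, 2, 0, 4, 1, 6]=[3, 4, 5, 6, 1, 2, 7, 0]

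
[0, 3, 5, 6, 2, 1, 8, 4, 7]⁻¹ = [0, 5, 4, 1, 7, 2, 3, 8, 6]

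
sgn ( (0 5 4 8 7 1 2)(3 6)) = -1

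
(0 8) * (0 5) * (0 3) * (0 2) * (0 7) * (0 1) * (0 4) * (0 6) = (0 8 5 3 2 7 1 4 6)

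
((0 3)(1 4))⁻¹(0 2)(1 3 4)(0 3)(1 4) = (0 1 4)(2 3)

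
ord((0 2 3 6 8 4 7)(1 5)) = 14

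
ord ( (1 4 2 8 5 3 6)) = 7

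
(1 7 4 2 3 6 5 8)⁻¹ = (1 8 5 6 3 2 4 7)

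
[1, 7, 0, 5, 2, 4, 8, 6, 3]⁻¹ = [2, 0, 4, 8, 5, 3, 7, 1, 6]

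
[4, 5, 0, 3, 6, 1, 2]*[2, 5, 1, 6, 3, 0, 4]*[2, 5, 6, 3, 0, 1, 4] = [3, 2, 6, 4, 0, 1, 5]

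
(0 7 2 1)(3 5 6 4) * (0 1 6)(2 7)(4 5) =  (0 2 6 5)(3 4)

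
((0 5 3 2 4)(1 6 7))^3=(0 2 5 4 3)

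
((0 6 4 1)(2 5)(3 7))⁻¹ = (0 1 4 6)(2 5)(3 7)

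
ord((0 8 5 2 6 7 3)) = 7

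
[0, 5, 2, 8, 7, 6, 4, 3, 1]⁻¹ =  [0, 8, 2, 7, 6, 1, 5, 4, 3]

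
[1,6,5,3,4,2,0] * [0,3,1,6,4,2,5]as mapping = [0→3,1→5,2→2,3→6,4→4,5→1,6→0]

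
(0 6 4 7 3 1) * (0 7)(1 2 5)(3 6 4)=(0 4)(1 7 6 3 2 5)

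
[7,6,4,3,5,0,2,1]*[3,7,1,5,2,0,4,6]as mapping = [0→6,1→4,2→2,3→5,4→0,5→3,6→1,7→7]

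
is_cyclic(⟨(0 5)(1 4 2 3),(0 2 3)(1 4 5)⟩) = no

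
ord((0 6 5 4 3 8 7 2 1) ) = 9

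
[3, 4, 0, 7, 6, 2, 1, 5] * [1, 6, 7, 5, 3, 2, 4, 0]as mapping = [0→5, 1→3, 2→1, 3→0, 4→4, 5→7, 6→6, 7→2]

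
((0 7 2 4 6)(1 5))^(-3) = (0 2 6 7 4)(1 5)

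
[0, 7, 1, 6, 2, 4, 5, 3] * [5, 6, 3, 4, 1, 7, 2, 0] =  [5, 0, 6, 2, 3, 1, 7, 4]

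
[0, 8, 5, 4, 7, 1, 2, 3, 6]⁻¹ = [0, 5, 6, 7, 3, 2, 8, 4, 1]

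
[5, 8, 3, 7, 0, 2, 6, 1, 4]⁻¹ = [4, 7, 5, 2, 8, 0, 6, 3, 1]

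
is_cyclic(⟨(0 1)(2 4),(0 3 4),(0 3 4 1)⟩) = no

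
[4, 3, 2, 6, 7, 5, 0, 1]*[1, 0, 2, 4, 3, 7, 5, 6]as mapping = [0→3, 1→4, 2→2, 3→5, 4→6, 5→7, 6→1, 7→0]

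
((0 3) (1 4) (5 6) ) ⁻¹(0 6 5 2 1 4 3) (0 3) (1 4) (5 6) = (0 3 5 6 2 4 1) 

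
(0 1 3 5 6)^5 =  ()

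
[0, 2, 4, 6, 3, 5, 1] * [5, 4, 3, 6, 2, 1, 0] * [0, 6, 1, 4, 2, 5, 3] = [5, 4, 1, 0, 3, 6, 2]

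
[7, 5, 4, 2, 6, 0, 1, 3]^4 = [4, 3, 5, 1, 0, 2, 7, 6]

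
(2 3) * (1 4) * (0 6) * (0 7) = (0 6 7)(1 4)(2 3)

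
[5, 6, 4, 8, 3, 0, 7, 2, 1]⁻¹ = [5, 8, 7, 4, 2, 0, 1, 6, 3]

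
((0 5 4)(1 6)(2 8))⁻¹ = (0 4 5)(1 6)(2 8)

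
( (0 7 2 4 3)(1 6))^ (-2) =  (0 4 7 3 2)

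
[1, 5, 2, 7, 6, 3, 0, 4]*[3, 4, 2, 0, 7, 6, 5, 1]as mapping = [0→4, 1→6, 2→2, 3→1, 4→5, 5→0, 6→3, 7→7]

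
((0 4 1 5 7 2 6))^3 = (0 5 6 1 2 4 7)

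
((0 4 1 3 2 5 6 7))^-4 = (0 2)(1 6)(3 7)(4 5)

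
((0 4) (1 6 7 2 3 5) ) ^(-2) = (1 3 7) (2 6 5) 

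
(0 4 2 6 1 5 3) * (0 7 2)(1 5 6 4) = (0 1 6 5 3 7 2 4)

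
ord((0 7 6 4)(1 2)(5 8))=4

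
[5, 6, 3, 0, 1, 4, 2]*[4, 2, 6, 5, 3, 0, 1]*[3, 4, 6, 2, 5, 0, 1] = [3, 4, 0, 5, 6, 2, 1]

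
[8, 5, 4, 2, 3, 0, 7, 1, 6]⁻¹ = [5, 7, 3, 4, 2, 1, 8, 6, 0]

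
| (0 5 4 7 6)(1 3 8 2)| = 20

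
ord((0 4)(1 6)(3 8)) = 2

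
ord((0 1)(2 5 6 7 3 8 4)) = 14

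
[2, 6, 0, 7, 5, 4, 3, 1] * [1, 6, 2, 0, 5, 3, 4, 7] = [2, 4, 1, 7, 3, 5, 0, 6]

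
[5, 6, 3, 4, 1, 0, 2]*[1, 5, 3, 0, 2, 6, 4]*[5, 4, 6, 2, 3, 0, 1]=[1, 3, 5, 6, 0, 4, 2] 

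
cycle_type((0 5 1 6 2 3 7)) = 7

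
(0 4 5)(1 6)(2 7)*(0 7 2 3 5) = (0 4)(1 6)(3 5 7)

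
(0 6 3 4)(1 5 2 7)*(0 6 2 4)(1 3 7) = (0 2 1 5 4 6 7 3)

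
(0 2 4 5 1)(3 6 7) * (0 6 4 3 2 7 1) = (0 7 2 3 4 5)(1 6)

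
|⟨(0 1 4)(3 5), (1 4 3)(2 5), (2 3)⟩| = 720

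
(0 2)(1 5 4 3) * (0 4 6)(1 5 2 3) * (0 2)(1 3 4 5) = (0 4 3 1)(2 5 6)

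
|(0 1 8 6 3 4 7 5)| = 8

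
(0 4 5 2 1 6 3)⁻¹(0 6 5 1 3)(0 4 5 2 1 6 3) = (0 4 3 2 6)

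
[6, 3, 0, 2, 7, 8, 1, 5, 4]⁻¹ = [2, 6, 3, 1, 8, 7, 0, 4, 5]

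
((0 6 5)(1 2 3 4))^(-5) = (0 6 5)(1 4 3 2)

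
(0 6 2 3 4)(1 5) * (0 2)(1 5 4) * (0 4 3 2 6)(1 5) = (1 3 5)(4 6)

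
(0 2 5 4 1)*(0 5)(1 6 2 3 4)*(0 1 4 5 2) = (0 3 5 4 6)(1 2)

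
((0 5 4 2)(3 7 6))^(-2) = (0 4)(2 5)(3 7 6)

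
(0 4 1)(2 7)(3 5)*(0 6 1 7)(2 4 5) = (0 5 3 2)(1 6)(4 7)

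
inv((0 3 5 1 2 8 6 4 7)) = (0 7 4 6 8 2 1 5 3)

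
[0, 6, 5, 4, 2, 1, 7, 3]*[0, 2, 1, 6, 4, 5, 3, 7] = [0, 3, 5, 4, 1, 2, 7, 6]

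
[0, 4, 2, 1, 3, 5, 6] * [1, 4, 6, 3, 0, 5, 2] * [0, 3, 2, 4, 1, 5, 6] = [3, 0, 6, 1, 4, 5, 2]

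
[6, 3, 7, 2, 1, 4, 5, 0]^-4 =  [1, 0, 5, 6, 7, 2, 3, 4]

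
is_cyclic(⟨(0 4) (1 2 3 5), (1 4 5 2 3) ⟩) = no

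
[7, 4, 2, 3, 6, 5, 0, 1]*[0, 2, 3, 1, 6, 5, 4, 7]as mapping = [0→7, 1→6, 2→3, 3→1, 4→4, 5→5, 6→0, 7→2]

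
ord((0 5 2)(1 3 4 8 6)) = 15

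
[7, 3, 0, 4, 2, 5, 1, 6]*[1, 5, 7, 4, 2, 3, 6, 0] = [0, 4, 1, 2, 7, 3, 5, 6]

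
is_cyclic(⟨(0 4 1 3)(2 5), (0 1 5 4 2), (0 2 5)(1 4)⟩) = no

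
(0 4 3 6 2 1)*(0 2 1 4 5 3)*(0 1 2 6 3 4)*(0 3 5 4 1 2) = (0 4 2 3 5 1 6)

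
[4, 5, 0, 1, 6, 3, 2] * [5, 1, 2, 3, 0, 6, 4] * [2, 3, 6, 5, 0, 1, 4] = [2, 4, 1, 3, 0, 5, 6]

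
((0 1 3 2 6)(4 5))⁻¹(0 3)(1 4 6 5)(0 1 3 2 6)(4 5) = (0 4 3 5)(1 2)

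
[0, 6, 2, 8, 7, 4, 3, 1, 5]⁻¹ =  [0, 7, 2, 6, 5, 8, 1, 4, 3]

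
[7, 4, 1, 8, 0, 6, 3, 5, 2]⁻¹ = [4, 2, 8, 6, 1, 7, 5, 0, 3]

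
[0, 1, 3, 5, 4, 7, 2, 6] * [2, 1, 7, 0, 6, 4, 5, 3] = [2, 1, 0, 4, 6, 3, 7, 5]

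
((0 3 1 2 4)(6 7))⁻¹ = (0 4 2 1 3)(6 7)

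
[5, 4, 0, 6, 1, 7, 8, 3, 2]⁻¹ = [2, 4, 8, 7, 1, 0, 3, 5, 6]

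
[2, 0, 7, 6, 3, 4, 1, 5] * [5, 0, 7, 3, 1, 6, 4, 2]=[7, 5, 2, 4, 3, 1, 0, 6]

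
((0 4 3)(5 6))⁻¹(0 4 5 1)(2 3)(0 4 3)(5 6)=(0 2)(1 4 3 6)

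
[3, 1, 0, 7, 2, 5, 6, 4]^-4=[3, 1, 0, 7, 2, 5, 6, 4]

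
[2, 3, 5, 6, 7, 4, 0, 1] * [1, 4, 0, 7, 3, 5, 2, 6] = [0, 7, 5, 2, 6, 3, 1, 4]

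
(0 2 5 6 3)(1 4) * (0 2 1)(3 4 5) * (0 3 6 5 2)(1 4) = (0 4 3)(1 2 6)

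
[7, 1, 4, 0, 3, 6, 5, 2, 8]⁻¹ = [3, 1, 7, 4, 2, 6, 5, 0, 8]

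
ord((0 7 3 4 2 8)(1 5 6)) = 6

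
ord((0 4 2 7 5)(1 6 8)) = 15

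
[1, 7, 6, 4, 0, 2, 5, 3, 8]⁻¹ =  [4, 0, 5, 7, 3, 6, 2, 1, 8]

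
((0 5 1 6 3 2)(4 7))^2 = (0 1 3)(2 5 6)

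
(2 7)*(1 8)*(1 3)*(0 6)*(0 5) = (0 6 5)(1 8 3)(2 7)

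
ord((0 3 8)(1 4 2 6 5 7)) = 6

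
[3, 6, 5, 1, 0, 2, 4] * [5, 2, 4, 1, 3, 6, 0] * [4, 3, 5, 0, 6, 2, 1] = [3, 4, 1, 5, 2, 6, 0]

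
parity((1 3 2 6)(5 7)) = even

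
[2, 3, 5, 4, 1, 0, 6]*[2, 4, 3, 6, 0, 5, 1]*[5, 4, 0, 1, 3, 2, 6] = [1, 6, 2, 5, 3, 0, 4]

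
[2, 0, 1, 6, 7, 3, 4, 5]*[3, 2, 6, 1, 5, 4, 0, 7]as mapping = [0→6, 1→3, 2→2, 3→0, 4→7, 5→1, 6→5, 7→4]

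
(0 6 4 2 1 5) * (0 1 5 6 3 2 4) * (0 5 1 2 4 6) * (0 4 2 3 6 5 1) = (0 6 1 4 5 3 2)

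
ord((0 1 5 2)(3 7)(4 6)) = 4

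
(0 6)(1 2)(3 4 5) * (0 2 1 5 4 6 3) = (0 3 6 2 5)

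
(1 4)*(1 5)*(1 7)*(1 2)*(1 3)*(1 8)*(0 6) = (0 6)(1 4 5 7 2 3 8)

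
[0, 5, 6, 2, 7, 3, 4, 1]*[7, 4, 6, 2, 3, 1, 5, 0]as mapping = [0→7, 1→1, 2→5, 3→6, 4→0, 5→2, 6→3, 7→4]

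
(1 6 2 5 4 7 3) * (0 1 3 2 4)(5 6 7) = (0 1 7 2 6 4 5)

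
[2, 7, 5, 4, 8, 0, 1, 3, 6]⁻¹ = [5, 6, 0, 7, 3, 2, 8, 1, 4]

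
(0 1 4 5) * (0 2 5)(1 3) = (0 3 1 4)(2 5)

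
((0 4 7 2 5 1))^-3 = (0 2)(1 7)(4 5)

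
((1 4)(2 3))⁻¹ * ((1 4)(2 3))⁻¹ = ()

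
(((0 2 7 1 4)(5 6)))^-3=(0 7 4 2 1)(5 6)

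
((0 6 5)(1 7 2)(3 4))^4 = (0 6 5)(1 7 2)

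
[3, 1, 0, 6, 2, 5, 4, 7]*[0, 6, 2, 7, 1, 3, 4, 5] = [7, 6, 0, 4, 2, 3, 1, 5]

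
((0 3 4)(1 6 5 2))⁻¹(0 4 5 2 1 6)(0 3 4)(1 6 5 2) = (0 2 1 6 5 3)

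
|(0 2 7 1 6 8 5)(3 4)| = 14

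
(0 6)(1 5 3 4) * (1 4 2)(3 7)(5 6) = (0 5 7 3 2 1 6)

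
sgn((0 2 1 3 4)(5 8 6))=1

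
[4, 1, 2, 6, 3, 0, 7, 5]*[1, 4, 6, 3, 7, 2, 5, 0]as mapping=[0→7, 1→4, 2→6, 3→5, 4→3, 5→1, 6→0, 7→2]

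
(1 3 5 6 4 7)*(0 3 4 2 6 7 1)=(0 3 5 7)(1 4)(2 6)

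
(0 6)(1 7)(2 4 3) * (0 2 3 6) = (1 7)(2 4 6)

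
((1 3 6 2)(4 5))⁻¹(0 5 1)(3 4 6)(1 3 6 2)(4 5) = (0 4 3)(2 6 5)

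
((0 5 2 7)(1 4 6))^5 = (0 5 2 7)(1 6 4)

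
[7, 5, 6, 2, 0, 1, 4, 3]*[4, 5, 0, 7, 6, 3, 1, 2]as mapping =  [0→2, 1→3, 2→1, 3→0, 4→4, 5→5, 6→6, 7→7]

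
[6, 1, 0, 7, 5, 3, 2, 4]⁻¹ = [2, 1, 6, 5, 7, 4, 0, 3]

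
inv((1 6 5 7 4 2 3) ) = (1 3 2 4 7 5 6) 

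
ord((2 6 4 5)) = 4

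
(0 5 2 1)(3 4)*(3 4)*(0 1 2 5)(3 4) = (3 4)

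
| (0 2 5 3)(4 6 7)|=12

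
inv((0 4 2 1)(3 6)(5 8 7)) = (0 1 2 4)(3 6)(5 7 8)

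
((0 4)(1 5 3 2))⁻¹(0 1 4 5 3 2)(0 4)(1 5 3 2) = (0 3 2 1 4 5)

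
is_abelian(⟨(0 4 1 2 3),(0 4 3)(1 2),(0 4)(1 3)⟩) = no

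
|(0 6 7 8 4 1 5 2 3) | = 9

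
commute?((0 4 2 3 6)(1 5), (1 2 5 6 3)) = no:(0 4 2 3 6)(1 5)*(1 2 5 6 3) = (0 4 5 2 1 6), (1 2 5 6 3)*(0 4 2 3 6)(1 5) = (0 4 2 1 3 5)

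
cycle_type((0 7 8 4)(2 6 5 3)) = 4^2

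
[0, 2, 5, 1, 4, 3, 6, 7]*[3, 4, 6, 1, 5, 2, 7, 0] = [3, 6, 2, 4, 5, 1, 7, 0]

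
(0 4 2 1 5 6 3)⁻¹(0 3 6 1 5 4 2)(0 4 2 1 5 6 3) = (0 3 5 6 2 1 4)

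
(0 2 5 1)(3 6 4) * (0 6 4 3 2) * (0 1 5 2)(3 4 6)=(0 1 3 6 4)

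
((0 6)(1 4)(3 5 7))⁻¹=(0 6)(1 4)(3 7 5)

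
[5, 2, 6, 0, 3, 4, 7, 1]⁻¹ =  [3, 7, 1, 4, 5, 0, 2, 6]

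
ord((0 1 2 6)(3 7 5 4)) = 4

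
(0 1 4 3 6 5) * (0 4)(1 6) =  (0 6 5 4 3 1)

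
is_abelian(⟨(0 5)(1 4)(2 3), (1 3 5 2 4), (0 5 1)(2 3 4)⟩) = no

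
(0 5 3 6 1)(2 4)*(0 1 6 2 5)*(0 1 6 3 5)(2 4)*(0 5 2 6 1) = (2 6 3 4 5)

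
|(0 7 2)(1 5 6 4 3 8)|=6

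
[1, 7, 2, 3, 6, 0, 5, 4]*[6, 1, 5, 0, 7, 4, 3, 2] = [1, 2, 5, 0, 3, 6, 4, 7]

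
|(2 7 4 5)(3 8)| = 4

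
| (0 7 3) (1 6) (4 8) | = 6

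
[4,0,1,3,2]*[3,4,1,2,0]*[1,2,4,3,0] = [1,3,0,4,2]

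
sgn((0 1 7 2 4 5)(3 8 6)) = -1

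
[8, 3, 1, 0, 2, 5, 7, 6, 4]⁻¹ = [3, 2, 4, 1, 8, 5, 7, 6, 0]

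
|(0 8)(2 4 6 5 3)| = 10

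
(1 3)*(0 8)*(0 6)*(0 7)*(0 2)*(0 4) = (0 8 6 7 2 4)(1 3)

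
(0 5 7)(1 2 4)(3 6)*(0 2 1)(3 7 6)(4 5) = (0 4)(2 5 6 7)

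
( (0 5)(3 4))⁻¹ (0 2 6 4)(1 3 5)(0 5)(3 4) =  (0 1 4)(2 6 3 5)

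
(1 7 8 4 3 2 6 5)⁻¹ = (1 5 6 2 3 4 8 7)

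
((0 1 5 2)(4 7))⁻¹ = (0 2 5 1)(4 7)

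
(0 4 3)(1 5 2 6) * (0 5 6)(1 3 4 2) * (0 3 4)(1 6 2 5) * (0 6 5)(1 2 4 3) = (1 4 6 3 2)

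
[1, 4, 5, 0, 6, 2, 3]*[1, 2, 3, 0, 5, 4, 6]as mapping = [0→2, 1→5, 2→4, 3→1, 4→6, 5→3, 6→0]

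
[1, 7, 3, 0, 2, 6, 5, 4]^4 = [2, 3, 7, 4, 1, 5, 6, 0]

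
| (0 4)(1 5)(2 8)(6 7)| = 2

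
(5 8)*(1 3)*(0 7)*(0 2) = (0 7 2) (1 3) (5 8) 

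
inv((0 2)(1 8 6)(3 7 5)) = (0 2)(1 6 8)(3 5 7)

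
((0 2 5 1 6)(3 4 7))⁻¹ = (0 6 1 5 2)(3 7 4)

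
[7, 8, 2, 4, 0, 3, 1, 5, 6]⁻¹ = [4, 6, 2, 5, 3, 7, 8, 0, 1]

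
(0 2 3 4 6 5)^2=(0 3 6)(2 4 5)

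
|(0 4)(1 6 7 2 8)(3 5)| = 10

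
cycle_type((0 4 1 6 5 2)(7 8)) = 2.6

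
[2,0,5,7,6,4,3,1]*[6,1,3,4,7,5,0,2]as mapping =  [0→3,1→6,2→5,3→2,4→0,5→7,6→4,7→1]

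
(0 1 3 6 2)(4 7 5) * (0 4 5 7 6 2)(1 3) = (0 3 2 4 6)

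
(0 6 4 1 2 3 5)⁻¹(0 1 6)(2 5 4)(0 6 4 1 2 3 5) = (0 1 3)(2 4 6)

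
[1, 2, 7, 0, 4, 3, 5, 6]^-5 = [2, 7, 6, 1, 4, 0, 3, 5]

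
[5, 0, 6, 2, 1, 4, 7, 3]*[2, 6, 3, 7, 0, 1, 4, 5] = [1, 2, 4, 3, 6, 0, 5, 7]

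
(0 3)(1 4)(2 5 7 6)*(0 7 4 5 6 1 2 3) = (1 5 4 2 6 3 7)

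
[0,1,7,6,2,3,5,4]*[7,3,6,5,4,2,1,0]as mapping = [0→7,1→3,2→0,3→1,4→6,5→5,6→2,7→4]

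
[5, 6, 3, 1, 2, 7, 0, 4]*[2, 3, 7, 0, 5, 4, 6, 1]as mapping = [0→4, 1→6, 2→0, 3→3, 4→7, 5→1, 6→2, 7→5]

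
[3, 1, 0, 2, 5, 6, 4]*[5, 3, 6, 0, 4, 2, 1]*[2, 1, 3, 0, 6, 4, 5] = [2, 0, 4, 5, 3, 1, 6] 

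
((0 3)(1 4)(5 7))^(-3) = (0 3)(1 4)(5 7)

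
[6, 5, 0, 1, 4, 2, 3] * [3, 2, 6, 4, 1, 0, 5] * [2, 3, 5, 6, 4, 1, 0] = [1, 2, 6, 5, 3, 0, 4]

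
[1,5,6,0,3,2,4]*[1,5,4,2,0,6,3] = [5,6,3,1,2,4,0]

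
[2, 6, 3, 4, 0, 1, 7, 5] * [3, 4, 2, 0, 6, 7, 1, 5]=[2, 1, 0, 6, 3, 4, 5, 7]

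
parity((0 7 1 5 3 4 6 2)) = odd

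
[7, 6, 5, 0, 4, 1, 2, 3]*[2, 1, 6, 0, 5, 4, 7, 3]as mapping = [0→3, 1→7, 2→4, 3→2, 4→5, 5→1, 6→6, 7→0]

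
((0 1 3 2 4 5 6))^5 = (0 5 2 1 6 4 3)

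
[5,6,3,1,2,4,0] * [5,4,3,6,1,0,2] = [0,2,6,4,3,1,5]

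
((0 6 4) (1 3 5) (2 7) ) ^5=(0 4 6) (1 5 3) (2 7) 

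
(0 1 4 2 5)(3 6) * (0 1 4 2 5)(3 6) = (0 4 5 1 2)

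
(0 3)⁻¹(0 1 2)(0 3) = (1 2 3)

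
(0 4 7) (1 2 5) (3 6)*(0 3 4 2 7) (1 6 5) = (0 2 1 7 3 5 6 4) 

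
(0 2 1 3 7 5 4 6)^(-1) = (0 6 4 5 7 3 1 2)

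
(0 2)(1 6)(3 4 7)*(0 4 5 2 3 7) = (0 3 5 2 4)(1 6)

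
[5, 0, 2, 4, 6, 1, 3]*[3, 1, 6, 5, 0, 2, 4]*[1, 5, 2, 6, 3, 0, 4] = [2, 6, 4, 1, 3, 5, 0]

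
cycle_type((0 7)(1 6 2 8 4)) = 2.5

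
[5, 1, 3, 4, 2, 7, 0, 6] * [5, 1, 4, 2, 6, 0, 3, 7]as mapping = [0→0, 1→1, 2→2, 3→6, 4→4, 5→7, 6→5, 7→3]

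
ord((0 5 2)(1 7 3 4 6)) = 15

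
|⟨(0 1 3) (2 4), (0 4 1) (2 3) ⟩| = 120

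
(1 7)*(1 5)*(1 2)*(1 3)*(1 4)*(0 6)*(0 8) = (0 6 8)(1 7 5 2 3 4)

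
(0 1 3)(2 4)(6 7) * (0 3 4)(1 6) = (0 6 7 1 4 2)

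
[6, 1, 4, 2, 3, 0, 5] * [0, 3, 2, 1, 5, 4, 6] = [6, 3, 5, 2, 1, 0, 4]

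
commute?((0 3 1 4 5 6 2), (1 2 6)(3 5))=no:(0 3 1 4 5 6 2)*(1 2 6)(3 5)=(0 5 1 4 3 2), (1 2 6)(3 5)*(0 3 1 4 5 6 2)=(0 3 6 4 5 1)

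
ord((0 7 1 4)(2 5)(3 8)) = 4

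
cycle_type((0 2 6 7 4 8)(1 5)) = 2.6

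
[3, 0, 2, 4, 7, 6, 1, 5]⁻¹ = [1, 6, 2, 0, 3, 7, 5, 4]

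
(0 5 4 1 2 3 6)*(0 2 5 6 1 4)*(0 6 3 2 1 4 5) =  (0 3 4 5 6 1)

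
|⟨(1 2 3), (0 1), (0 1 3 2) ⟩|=24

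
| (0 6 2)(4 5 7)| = 3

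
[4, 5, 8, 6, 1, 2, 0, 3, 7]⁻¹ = [6, 4, 5, 7, 0, 1, 3, 8, 2]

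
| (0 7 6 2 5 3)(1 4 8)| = 6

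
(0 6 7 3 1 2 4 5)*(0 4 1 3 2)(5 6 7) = (0 7 2 1)(4 6 5)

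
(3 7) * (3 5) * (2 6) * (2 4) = (2 6 4)(3 7 5)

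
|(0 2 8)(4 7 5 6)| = 12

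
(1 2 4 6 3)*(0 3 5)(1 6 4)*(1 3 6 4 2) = (0 6 5)(2 3 4)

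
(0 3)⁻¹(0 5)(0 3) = (3 5)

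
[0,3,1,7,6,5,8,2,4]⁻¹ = [0,2,7,1,8,5,4,3,6]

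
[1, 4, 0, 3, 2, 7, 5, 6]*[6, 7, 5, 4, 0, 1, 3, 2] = [7, 0, 6, 4, 5, 2, 1, 3]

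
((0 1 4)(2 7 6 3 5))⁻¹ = (0 4 1)(2 5 3 6 7)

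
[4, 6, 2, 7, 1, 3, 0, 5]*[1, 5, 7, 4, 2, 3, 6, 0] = [2, 6, 7, 0, 5, 4, 1, 3]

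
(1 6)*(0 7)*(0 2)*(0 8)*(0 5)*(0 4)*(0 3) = (0 7 2 8 5 4 3)(1 6)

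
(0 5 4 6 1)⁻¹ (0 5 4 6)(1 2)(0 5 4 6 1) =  (0 2)(1 5 4 6)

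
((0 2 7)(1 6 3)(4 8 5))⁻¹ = (0 7 2)(1 3 6)(4 5 8)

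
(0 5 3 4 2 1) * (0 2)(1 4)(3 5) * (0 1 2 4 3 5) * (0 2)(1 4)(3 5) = (0 3)(2 5)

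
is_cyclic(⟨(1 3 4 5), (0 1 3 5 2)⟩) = no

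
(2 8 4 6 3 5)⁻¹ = (2 5 3 6 4 8)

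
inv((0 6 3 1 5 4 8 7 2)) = (0 2 7 8 4 5 1 3 6)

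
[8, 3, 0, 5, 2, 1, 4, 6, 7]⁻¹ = [2, 5, 4, 1, 6, 3, 7, 8, 0]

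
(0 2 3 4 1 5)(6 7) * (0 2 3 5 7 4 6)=(0 3 6 4 1 7)(2 5)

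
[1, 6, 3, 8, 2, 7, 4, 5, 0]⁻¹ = [8, 0, 4, 2, 6, 7, 1, 5, 3]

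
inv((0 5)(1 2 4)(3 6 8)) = (0 5)(1 4 2)(3 8 6)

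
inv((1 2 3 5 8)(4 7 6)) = (1 8 5 3 2)(4 6 7)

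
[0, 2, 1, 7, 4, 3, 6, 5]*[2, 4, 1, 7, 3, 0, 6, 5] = [2, 1, 4, 5, 3, 7, 6, 0]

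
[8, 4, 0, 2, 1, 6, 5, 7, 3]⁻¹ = [2, 4, 3, 8, 1, 6, 5, 7, 0]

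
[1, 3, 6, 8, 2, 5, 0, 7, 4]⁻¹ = [6, 0, 4, 1, 8, 5, 2, 7, 3]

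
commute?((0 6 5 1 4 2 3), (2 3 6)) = no:(0 6 5 1 4 2 3)*(2 3 6) = (0 2 6 5 1 4 3), (2 3 6)*(0 6 5 1 4 2 3) = (0 6 3 5 1 4 2)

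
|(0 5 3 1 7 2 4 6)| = 8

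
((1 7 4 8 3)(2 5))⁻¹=(1 3 8 4 7)(2 5)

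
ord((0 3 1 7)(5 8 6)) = 12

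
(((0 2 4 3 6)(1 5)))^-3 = (0 4 6 2 3)(1 5)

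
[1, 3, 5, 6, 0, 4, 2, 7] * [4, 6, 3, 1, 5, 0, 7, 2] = [6, 1, 0, 7, 4, 5, 3, 2]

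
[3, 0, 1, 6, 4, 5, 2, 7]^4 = [1, 2, 6, 0, 4, 5, 3, 7]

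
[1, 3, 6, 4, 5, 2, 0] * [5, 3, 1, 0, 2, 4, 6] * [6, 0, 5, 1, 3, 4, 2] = [1, 6, 2, 5, 3, 0, 4]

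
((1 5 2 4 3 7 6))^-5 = (1 2 3 6 5 4 7)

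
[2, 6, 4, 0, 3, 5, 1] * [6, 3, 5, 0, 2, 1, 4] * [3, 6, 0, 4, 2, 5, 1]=[5, 2, 0, 1, 3, 6, 4]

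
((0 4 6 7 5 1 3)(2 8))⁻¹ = (0 3 1 5 7 6 4)(2 8)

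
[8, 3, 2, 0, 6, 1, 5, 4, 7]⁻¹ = [3, 5, 2, 1, 7, 6, 4, 8, 0]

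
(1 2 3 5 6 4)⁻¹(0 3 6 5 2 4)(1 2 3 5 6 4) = (0 5 4 6 3 1)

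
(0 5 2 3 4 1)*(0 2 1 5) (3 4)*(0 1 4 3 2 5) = (0 1 5 4) (2 3) 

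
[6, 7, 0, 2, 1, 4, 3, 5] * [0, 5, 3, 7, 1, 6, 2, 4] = [2, 4, 0, 3, 5, 1, 7, 6]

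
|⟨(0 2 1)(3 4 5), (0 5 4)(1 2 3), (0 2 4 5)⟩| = 120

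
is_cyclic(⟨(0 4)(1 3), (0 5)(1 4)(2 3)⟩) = no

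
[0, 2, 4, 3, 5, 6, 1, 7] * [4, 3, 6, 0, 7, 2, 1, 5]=[4, 6, 7, 0, 2, 1, 3, 5]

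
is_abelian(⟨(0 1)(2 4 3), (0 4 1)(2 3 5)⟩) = no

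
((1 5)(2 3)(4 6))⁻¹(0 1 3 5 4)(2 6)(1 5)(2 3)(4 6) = (0 5 2 1 6)(3 4)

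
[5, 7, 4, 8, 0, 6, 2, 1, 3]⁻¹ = [4, 7, 6, 8, 2, 0, 5, 1, 3]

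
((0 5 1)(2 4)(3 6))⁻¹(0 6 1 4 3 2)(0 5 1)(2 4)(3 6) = (0 2 6 4 5 3)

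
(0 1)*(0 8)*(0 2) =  (0 1 8 2)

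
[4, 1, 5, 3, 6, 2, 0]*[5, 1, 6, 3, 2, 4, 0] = [2, 1, 4, 3, 0, 6, 5]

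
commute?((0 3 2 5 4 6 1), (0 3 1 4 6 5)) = no:(0 3 2 5 4 6 1) * (0 3 1 4 6 5) = (0 1 3 2)(4 5 6), (0 3 1 4 6 5) * (0 3 2 5 4 6 1) = (0 2 5 3)(1 6 4)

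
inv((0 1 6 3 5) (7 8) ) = (0 5 3 6 1) (7 8) 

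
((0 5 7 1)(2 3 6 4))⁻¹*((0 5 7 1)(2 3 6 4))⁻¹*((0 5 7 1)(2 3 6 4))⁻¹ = (0 5 7 1)(2 3 6 4)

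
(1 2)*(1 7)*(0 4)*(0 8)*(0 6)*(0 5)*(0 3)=(0 4 8 6 5 3)(1 2 7)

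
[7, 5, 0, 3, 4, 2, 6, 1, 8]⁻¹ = [2, 7, 5, 3, 4, 1, 6, 0, 8]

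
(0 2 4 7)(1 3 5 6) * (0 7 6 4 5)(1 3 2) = (0 1 2 5 4 6 3)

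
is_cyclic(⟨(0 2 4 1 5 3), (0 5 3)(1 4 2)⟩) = no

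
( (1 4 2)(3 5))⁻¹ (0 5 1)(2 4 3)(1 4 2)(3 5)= (0 3 4)(1 2 5)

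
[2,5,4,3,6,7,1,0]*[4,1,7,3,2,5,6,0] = [7,5,2,3,6,0,1,4]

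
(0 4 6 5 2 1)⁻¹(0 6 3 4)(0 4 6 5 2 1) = (3 6 4 5)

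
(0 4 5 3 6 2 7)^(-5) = (0 5 6 7 4 3 2)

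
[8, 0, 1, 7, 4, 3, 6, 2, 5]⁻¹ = [1, 2, 7, 5, 4, 8, 6, 3, 0]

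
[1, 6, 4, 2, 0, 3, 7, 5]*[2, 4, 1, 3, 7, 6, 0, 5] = [4, 0, 7, 1, 2, 3, 5, 6]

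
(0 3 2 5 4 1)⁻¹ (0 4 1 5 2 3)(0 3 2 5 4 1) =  (0 4 5 2 3 1)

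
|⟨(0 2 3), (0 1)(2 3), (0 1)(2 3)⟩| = 12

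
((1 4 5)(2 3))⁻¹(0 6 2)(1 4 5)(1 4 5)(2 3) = (0 6 3)(1 4 5)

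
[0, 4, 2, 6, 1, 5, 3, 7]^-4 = [0, 1, 2, 3, 4, 5, 6, 7]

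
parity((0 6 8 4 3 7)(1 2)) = even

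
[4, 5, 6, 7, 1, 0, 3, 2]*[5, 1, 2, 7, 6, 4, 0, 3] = [6, 4, 0, 3, 1, 5, 7, 2]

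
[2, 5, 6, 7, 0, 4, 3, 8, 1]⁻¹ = [4, 8, 0, 6, 5, 1, 2, 3, 7]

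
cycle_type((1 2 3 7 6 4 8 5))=8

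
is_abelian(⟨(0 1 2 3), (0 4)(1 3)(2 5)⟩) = no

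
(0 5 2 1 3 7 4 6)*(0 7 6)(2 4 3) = (0 5 4)(1 2)(3 6 7)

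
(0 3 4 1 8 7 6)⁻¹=(0 6 7 8 1 4 3)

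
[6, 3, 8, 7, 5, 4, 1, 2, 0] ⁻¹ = [8, 6, 7, 1, 5, 4, 0, 3, 2] 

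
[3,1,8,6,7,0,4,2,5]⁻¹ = [5,1,7,0,6,8,3,4,2]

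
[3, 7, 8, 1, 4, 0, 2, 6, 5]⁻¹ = [5, 3, 6, 0, 4, 8, 7, 1, 2]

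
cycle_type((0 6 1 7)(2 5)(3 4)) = 2^2.4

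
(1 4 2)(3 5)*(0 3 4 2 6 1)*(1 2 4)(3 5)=(0 5 1 4 6 2)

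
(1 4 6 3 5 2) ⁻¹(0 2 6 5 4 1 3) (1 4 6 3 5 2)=(0 1 3 2 6 4 5) 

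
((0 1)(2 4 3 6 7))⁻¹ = (0 1)(2 7 6 3 4)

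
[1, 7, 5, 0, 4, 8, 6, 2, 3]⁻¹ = [3, 0, 7, 8, 4, 2, 6, 1, 5]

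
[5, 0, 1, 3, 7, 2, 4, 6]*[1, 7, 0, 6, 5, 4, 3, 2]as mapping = [0→4, 1→1, 2→7, 3→6, 4→2, 5→0, 6→5, 7→3]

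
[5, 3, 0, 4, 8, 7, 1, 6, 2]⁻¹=[2, 6, 8, 1, 3, 0, 7, 5, 4]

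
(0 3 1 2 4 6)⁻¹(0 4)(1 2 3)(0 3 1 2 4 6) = (1 2 4)(3 6)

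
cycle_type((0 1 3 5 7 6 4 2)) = 8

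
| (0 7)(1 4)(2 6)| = 2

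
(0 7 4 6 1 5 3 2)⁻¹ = (0 2 3 5 1 6 4 7)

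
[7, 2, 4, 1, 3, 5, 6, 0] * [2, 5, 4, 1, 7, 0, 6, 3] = [3, 4, 7, 5, 1, 0, 6, 2] 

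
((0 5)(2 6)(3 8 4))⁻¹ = (0 5)(2 6)(3 4 8)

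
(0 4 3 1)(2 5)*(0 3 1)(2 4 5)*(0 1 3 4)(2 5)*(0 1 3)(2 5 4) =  (0 5 1 2 4)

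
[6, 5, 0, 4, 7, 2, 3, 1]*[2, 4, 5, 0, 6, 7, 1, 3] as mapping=[0→1, 1→7, 2→2, 3→6, 4→3, 5→5, 6→0, 7→4] 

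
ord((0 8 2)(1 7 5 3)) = 12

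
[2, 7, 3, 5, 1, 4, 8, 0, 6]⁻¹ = [7, 4, 0, 2, 5, 3, 8, 1, 6]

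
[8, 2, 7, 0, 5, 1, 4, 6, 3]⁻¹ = [3, 5, 1, 8, 6, 4, 7, 2, 0]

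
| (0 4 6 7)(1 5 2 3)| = 4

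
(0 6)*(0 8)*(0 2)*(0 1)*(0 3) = (0 6 8 2 1 3)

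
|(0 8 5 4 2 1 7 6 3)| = 9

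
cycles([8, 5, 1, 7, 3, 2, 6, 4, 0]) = (0 8)(1 5 2)(3 7 4)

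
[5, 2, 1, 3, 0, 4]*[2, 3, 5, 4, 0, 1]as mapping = [0→1, 1→5, 2→3, 3→4, 4→2, 5→0]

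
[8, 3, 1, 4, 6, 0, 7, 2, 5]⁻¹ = [5, 2, 7, 1, 3, 8, 4, 6, 0]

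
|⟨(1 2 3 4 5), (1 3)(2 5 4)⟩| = 120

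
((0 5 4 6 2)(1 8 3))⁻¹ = (0 2 6 4 5)(1 3 8)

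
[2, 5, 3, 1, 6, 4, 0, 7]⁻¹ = [6, 3, 0, 2, 5, 1, 4, 7]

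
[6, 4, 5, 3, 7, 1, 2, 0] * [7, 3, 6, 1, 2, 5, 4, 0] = [4, 2, 5, 1, 0, 3, 6, 7]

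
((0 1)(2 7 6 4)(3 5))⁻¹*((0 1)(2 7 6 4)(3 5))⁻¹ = (2 6)(4 7)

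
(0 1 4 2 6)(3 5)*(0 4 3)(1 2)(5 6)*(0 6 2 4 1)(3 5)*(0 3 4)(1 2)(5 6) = (1 6 2 4 3)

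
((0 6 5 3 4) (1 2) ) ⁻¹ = (0 4 3 5 6) (1 2) 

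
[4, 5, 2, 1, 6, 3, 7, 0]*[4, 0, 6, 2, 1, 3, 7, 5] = [1, 3, 6, 0, 7, 2, 5, 4]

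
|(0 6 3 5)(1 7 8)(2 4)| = 12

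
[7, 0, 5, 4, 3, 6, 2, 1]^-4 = [1, 7, 6, 3, 4, 2, 5, 0]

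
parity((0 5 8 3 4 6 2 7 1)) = even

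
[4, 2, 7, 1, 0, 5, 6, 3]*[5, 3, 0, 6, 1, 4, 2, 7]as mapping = [0→1, 1→0, 2→7, 3→3, 4→5, 5→4, 6→2, 7→6]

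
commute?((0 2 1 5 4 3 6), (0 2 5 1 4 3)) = no:(0 2 1 5 4 3 6)*(0 2 5 1 4 3) = (0 5 3 6 2 4), (0 2 5 1 4 3)*(0 2 1 5 4 3 6) = (0 1 3 2 4 6)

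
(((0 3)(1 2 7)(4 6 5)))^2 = (1 7 2)(4 5 6)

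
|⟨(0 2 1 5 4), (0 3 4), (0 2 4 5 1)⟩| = 360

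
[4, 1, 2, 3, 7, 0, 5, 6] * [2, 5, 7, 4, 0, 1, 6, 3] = [0, 5, 7, 4, 3, 2, 1, 6]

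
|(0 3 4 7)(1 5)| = 4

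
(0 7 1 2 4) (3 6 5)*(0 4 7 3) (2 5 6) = (0 3 2 7 1 5) 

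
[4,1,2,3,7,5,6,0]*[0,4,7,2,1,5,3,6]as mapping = [0→1,1→4,2→7,3→2,4→6,5→5,6→3,7→0]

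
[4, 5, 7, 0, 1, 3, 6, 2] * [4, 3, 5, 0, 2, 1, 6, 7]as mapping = [0→2, 1→1, 2→7, 3→4, 4→3, 5→0, 6→6, 7→5]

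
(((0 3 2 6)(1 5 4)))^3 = (0 6 2 3)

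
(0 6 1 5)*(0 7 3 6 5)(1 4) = (0 5 7 3 6 4 1)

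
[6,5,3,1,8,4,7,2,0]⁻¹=[8,3,7,2,5,1,0,6,4]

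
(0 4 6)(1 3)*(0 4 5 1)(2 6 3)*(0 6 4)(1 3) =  (0 5 3 6)(1 2 4)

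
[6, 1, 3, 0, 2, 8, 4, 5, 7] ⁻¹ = [3, 1, 4, 2, 6, 7, 0, 8, 5] 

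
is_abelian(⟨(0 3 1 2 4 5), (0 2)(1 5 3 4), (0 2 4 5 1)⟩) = no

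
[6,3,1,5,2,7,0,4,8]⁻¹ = [6,2,4,1,7,3,0,5,8]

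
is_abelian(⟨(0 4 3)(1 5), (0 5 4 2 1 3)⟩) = no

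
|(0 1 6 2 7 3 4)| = 7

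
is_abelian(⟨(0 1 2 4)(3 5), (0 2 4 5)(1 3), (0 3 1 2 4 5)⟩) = no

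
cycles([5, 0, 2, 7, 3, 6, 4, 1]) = (0 5 6 4 3 7 1) 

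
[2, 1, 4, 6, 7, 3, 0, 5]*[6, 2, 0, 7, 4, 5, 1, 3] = [0, 2, 4, 1, 3, 7, 6, 5]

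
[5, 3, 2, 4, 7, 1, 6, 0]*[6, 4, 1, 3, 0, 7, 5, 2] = [7, 3, 1, 0, 2, 4, 5, 6]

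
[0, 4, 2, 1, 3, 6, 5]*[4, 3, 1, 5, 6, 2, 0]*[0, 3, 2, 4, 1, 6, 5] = [1, 5, 3, 4, 6, 0, 2]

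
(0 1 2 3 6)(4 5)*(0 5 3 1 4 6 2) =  (0 4 3 2 1)(5 6)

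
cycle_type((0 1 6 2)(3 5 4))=3.4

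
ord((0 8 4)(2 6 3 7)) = 12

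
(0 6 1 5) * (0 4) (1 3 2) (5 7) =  (0 6 3 2 1 7 5 4) 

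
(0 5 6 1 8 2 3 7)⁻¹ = (0 7 3 2 8 1 6 5)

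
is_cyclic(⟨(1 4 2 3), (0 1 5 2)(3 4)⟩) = no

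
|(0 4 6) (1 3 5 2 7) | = 15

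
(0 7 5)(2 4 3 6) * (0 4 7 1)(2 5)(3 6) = (0 1)(2 7)(4 6 5)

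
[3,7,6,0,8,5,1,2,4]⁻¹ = [3,6,7,0,8,5,2,1,4]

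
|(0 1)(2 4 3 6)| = 4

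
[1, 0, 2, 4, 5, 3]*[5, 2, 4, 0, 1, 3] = [2, 5, 4, 1, 3, 0]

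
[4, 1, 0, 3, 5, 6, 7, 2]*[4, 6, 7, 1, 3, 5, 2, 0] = [3, 6, 4, 1, 5, 2, 0, 7]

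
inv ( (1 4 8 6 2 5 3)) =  (1 3 5 2 6 8 4)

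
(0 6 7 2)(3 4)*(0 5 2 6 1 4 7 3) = (0 1 4)(2 5)(3 7 6)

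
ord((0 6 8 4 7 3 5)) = 7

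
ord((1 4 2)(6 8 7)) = 3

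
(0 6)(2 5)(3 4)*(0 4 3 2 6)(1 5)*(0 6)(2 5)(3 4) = (0 6 3 4 5)(1 2)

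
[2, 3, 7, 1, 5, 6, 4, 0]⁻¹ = [7, 3, 0, 1, 6, 4, 5, 2]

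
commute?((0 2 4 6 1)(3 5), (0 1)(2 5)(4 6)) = no:(0 2 4 6 1)(3 5)*(0 1)(2 5)(4 6) = (0 5 3 2 6), (0 1)(2 5)(4 6)*(0 2 4 6 1)(3 5) = (1 2 3 5 4)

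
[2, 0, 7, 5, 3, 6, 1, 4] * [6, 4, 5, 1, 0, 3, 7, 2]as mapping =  [0→5, 1→6, 2→2, 3→3, 4→1, 5→7, 6→4, 7→0]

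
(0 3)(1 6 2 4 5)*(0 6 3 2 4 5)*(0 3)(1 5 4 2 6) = (0 6 2 4 3 1)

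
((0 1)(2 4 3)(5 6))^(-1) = (0 1)(2 3 4)(5 6)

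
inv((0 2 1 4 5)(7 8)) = (0 5 4 1 2)(7 8)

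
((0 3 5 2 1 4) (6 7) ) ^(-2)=(0 1 5) (2 3 4) 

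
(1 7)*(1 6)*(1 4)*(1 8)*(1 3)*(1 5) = (1 7 6 4 8 3 5)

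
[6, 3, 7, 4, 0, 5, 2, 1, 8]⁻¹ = [4, 7, 6, 1, 3, 5, 0, 2, 8]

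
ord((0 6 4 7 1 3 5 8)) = 8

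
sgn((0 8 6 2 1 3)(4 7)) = 1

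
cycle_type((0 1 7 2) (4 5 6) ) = 3.4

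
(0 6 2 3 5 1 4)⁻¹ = (0 4 1 5 3 2 6)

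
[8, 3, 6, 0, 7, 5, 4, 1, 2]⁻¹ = [3, 7, 8, 1, 6, 5, 2, 4, 0]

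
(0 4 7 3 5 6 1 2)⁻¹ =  (0 2 1 6 5 3 7 4)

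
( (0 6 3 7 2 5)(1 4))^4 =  (0 2 3)(5 7 6)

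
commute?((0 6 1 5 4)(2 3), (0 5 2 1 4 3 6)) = no:(0 6 1 5 4)(2 3)*(0 5 2 1 4 3 6) = (1 2 6 4 5 3), (0 5 2 1 4 3 6)*(0 6 1 5 4)(2 3) = (0 4 2 5 3 1)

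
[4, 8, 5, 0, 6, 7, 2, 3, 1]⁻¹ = [3, 8, 6, 7, 0, 2, 4, 5, 1]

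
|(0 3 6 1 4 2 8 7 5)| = 9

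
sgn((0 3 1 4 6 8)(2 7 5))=-1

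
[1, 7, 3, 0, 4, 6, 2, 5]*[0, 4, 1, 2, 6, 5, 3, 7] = [4, 7, 2, 0, 6, 3, 1, 5]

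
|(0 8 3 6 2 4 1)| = 7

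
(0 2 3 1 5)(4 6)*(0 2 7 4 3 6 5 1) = (0 7 4 5 2 6 3)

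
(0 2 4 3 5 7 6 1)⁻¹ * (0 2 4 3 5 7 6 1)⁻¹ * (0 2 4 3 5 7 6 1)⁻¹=(0 7 4 1 5 2 6 3)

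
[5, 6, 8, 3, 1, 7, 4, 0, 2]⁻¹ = [7, 4, 8, 3, 6, 0, 1, 5, 2]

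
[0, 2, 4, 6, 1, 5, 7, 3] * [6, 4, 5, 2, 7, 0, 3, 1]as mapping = [0→6, 1→5, 2→7, 3→3, 4→4, 5→0, 6→1, 7→2]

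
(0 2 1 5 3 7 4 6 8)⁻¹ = (0 8 6 4 7 3 5 1 2)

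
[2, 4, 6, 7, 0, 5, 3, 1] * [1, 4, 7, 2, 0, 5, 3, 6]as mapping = [0→7, 1→0, 2→3, 3→6, 4→1, 5→5, 6→2, 7→4]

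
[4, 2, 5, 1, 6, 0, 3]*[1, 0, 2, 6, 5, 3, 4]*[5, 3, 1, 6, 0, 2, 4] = [2, 1, 6, 5, 0, 3, 4]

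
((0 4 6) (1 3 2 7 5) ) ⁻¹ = (0 6 4) (1 5 7 2 3) 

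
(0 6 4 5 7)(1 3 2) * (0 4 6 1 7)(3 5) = (0 1 5)(2 7 4 3)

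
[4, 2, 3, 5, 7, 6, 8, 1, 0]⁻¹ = [8, 7, 1, 2, 0, 3, 5, 4, 6]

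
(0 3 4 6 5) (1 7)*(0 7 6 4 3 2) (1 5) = (0 2) (1 6) (5 7) 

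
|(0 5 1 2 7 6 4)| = 7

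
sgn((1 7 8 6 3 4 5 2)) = -1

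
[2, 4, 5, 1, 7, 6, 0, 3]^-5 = [6, 3, 0, 7, 1, 2, 5, 4]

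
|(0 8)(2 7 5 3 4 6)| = 6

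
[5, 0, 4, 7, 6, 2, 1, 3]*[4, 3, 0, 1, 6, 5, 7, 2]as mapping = [0→5, 1→4, 2→6, 3→2, 4→7, 5→0, 6→3, 7→1]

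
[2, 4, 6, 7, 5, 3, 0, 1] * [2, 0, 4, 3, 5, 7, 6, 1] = [4, 5, 6, 1, 7, 3, 2, 0]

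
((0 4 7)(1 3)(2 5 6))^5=(0 7 4)(1 3)(2 6 5)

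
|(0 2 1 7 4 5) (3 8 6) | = 6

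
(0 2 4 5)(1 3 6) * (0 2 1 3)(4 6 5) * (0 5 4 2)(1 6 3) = (0 6 1 5)(2 3 4)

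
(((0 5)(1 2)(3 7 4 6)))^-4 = ()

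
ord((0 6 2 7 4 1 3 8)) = 8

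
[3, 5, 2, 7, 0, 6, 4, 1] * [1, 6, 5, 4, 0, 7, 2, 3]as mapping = [0→4, 1→7, 2→5, 3→3, 4→1, 5→2, 6→0, 7→6]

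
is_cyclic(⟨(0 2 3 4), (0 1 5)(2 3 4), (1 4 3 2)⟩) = no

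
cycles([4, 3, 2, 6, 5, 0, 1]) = (0 4 5)(1 3 6)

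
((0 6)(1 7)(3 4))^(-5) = (0 6)(1 7)(3 4)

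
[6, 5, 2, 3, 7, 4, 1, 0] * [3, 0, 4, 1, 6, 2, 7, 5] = [7, 2, 4, 1, 5, 6, 0, 3]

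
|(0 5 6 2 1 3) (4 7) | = 6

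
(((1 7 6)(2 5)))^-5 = (1 7 6)(2 5)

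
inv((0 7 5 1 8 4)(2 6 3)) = (0 4 8 1 5 7)(2 3 6)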